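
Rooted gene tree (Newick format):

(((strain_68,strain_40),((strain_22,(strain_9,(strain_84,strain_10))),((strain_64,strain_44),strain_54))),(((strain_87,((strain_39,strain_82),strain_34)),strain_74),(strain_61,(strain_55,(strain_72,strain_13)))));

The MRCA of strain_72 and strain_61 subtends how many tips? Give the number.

4

The MRCA of strain_72 and strain_61 is the node subtending (strain_61,(strain_55,(strain_72,strain_13))).
That clade contains 4 terminal taxa: strain_13, strain_55, strain_61, strain_72.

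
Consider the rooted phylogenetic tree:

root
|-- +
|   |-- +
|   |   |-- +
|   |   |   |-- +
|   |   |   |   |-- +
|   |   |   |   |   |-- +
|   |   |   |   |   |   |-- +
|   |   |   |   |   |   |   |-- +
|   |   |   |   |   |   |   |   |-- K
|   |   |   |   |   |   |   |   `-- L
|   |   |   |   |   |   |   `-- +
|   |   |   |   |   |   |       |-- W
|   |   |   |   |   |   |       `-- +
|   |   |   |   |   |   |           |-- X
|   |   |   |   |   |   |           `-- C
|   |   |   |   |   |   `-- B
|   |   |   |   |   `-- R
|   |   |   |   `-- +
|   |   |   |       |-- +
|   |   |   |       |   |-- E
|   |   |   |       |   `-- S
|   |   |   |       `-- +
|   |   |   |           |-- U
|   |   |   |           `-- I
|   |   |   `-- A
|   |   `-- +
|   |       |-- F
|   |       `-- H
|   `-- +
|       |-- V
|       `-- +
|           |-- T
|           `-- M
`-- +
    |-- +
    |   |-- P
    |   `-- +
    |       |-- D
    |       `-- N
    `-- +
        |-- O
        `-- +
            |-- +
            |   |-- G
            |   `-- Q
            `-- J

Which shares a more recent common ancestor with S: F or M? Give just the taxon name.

The MRCA of S and F subtends (((((((K,L),(W,(X,C))),B),R),((E,S),(U,I))),A),(F,H)) (14 taxa).
The MRCA of S and M subtends ((((((((K,L),(W,(X,C))),B),R),((E,S),(U,I))),A),(F,H)),(V,(T,M))) (17 taxa).
The first is nested inside the second, so S shares a more recent common ancestor with F.

F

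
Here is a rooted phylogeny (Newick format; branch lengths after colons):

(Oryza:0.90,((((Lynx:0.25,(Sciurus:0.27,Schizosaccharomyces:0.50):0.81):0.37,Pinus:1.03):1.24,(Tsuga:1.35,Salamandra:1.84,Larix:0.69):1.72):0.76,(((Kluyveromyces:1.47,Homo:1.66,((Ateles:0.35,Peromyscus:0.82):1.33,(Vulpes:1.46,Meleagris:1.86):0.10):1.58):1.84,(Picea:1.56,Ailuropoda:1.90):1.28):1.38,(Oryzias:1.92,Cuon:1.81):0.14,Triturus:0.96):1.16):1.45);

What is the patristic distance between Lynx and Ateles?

10.26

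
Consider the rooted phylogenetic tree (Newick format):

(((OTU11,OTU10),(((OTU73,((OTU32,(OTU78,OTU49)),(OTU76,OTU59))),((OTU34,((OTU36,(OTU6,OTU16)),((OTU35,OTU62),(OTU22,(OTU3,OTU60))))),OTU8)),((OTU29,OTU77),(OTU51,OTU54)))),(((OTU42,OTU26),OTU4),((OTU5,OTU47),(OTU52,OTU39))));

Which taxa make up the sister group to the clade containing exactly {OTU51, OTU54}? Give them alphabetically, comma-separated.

The clade containing exactly {OTU51, OTU54} attaches to the tree at the node subtending ((OTU29,OTU77),(OTU51,OTU54)).
The other lineage descending from that same node — the sister group — is (OTU29,OTU77); its 2 tips in alphabetical order are the answer.

OTU29, OTU77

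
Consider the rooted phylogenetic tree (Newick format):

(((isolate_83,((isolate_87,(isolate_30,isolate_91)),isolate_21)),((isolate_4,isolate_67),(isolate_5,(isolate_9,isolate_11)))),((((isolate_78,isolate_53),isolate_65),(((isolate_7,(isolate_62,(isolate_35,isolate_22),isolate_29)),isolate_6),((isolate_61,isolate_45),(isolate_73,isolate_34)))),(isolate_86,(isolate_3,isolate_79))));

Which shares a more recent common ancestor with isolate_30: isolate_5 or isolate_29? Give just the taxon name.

The MRCA of isolate_30 and isolate_5 subtends ((isolate_83,((isolate_87,(isolate_30,isolate_91)),isolate_21)),((isolate_4,isolate_67),(isolate_5,(isolate_9,isolate_11)))) (10 taxa).
The MRCA of isolate_30 and isolate_29 is the root, subtending the entire tree (26 taxa).
The first is nested inside the second, so isolate_30 shares a more recent common ancestor with isolate_5.

isolate_5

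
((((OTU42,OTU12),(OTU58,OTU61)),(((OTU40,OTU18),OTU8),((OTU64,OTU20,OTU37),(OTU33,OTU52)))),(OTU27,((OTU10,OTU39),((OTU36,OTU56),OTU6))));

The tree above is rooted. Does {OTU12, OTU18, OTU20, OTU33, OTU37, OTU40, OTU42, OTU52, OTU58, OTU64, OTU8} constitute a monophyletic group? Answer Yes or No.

The MRCA of the listed taxa subtends (((OTU42,OTU12),(OTU58,OTU61)),(((OTU40,OTU18),OTU8),((OTU64,OTU20,OTU37),(OTU33,OTU52)))).
That clade also contains OTU61, which is not in the proposed group, so the group is not monophyletic.

No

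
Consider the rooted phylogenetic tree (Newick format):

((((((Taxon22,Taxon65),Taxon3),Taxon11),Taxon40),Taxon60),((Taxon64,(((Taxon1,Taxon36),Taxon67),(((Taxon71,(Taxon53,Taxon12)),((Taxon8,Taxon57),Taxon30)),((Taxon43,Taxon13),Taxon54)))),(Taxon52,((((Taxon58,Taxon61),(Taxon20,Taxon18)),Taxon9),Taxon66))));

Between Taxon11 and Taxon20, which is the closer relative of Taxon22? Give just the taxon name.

The MRCA of Taxon22 and Taxon11 subtends (((Taxon22,Taxon65),Taxon3),Taxon11) (4 taxa).
The MRCA of Taxon22 and Taxon20 is the root, subtending the entire tree (26 taxa).
The first is nested inside the second, so Taxon22 shares a more recent common ancestor with Taxon11.

Taxon11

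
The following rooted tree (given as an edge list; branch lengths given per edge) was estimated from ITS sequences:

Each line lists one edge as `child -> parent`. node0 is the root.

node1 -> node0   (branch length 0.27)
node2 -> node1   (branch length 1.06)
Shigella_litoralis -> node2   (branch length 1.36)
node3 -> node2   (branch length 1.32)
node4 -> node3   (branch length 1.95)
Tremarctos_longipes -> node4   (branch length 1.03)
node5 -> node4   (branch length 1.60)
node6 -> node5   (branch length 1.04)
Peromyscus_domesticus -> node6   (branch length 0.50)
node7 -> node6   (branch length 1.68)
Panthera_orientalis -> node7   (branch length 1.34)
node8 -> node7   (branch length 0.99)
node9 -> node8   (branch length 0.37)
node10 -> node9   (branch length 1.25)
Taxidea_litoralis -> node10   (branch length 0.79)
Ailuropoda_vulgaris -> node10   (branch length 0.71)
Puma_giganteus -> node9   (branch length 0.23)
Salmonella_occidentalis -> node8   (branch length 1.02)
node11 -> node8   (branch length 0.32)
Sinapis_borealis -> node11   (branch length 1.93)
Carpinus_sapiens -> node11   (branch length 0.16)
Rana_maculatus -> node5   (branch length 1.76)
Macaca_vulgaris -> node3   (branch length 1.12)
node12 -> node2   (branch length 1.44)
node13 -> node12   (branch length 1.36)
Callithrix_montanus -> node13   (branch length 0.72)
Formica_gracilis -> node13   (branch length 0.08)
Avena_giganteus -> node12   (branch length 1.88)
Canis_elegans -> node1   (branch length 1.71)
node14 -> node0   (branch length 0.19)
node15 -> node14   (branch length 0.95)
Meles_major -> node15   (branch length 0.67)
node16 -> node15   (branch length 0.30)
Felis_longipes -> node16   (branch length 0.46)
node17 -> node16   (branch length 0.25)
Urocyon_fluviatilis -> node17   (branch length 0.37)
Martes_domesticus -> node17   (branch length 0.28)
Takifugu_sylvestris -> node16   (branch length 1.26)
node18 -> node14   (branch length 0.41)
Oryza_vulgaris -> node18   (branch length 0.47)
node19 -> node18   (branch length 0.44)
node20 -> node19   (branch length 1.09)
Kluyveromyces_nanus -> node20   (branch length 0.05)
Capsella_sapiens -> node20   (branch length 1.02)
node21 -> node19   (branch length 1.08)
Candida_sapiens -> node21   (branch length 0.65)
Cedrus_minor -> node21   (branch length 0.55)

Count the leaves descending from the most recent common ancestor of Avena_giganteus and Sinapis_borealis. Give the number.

15

The MRCA of Avena_giganteus and Sinapis_borealis is the node subtending (Shigella_litoralis,((Tremarctos_longipes,((Peromyscus_domesticus,(Panthera_orientalis,(((Taxidea_litoralis,Ailuropoda_vulgaris),Puma_giganteus),Salmonella_occidentalis,(Sinapis_borealis,Carpinus_sapiens)))),Rana_maculatus)),Macaca_vulgaris),((Callithrix_montanus,Formica_gracilis),Avena_giganteus)).
That clade contains 15 terminal taxa: Ailuropoda_vulgaris, Avena_giganteus, Callithrix_montanus, Carpinus_sapiens, Formica_gracilis, Macaca_vulgaris, Panthera_orientalis, Peromyscus_domesticus, Puma_giganteus, Rana_maculatus, Salmonella_occidentalis, Shigella_litoralis, Sinapis_borealis, Taxidea_litoralis, Tremarctos_longipes.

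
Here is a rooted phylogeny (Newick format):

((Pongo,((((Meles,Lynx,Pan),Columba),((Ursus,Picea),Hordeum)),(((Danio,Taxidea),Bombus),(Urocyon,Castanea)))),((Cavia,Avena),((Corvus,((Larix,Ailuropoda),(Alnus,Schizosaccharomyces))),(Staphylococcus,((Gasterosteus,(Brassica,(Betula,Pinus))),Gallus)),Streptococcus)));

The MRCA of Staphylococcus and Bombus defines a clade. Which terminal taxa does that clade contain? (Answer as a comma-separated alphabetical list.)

Ailuropoda, Alnus, Avena, Betula, Bombus, Brassica, Castanea, Cavia, Columba, Corvus, Danio, Gallus, Gasterosteus, Hordeum, Larix, Lynx, Meles, Pan, Picea, Pinus, Pongo, Schizosaccharomyces, Staphylococcus, Streptococcus, Taxidea, Urocyon, Ursus

Tracing Staphylococcus: it sits inside (Staphylococcus,((Gasterosteus,(Brassica,(Betula,Pinus))),Gallus)).
Tracing Bombus: it sits inside ((Danio,Taxidea),Bombus).
The smallest clade enclosing both is the whole tree (their MRCA is the root), so the answer is all 27 tips in alphabetical order.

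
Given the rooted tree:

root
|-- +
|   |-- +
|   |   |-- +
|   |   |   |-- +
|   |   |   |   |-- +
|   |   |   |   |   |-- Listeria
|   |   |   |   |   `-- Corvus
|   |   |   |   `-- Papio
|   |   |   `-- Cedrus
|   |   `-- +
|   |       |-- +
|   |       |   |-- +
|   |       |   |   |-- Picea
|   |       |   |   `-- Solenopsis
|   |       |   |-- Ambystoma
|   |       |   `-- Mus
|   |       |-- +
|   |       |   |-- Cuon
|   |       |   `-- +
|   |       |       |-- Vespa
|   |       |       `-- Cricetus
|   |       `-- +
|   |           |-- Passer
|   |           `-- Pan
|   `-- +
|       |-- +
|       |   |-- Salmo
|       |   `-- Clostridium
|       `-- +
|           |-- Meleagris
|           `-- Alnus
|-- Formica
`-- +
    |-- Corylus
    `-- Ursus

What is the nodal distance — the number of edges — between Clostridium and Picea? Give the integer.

8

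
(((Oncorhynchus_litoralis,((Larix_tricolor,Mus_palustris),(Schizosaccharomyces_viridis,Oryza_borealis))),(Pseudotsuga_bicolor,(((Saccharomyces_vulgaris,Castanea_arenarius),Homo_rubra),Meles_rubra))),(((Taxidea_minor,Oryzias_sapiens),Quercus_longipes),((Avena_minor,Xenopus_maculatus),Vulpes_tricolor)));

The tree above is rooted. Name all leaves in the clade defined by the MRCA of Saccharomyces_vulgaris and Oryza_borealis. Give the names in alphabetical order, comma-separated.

Tracing Saccharomyces_vulgaris: it sits inside (Saccharomyces_vulgaris,Castanea_arenarius).
Tracing Oryza_borealis: it sits inside (Schizosaccharomyces_viridis,Oryza_borealis).
The smallest clade enclosing both is ((Oncorhynchus_litoralis,((Larix_tricolor,Mus_palustris),(Schizosaccharomyces_viridis,Oryza_borealis))),(Pseudotsuga_bicolor,(((Saccharomyces_vulgaris,Castanea_arenarius),Homo_rubra),Meles_rubra))); the answer is its 10 terminal taxa in alphabetical order.

Castanea_arenarius, Homo_rubra, Larix_tricolor, Meles_rubra, Mus_palustris, Oncorhynchus_litoralis, Oryza_borealis, Pseudotsuga_bicolor, Saccharomyces_vulgaris, Schizosaccharomyces_viridis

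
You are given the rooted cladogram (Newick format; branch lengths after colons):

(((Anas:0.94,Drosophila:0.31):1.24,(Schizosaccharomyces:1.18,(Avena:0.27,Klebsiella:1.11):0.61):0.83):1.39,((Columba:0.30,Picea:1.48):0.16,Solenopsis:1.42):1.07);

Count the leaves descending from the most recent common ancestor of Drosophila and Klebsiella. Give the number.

The MRCA of Drosophila and Klebsiella is the node subtending ((Anas,Drosophila),(Schizosaccharomyces,(Avena,Klebsiella))).
That clade contains 5 terminal taxa: Anas, Avena, Drosophila, Klebsiella, Schizosaccharomyces.

5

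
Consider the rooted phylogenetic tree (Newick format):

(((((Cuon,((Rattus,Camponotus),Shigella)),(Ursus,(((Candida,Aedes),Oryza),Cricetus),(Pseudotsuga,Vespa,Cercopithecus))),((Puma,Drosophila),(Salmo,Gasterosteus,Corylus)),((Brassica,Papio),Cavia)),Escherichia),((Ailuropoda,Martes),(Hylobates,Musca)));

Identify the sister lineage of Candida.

Candida attaches to the tree at the node subtending (Candida,Aedes).
The other lineage descending from that same node — the sister group — is the single tip Aedes.

Aedes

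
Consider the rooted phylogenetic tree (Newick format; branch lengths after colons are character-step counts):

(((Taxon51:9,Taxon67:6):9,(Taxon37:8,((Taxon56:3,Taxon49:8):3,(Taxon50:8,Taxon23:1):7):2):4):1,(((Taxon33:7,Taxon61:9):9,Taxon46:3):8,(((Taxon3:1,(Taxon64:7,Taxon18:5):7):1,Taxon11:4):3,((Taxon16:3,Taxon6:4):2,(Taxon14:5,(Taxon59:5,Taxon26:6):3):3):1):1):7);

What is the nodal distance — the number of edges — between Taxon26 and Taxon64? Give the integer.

The MRCA of Taxon26 and Taxon64 is the node subtending (((Taxon3,(Taxon64,Taxon18)),Taxon11),((Taxon16,Taxon6),(Taxon14,(Taxon59,Taxon26)))).
From Taxon26 up to that node: 4 branches. From Taxon64 up to the same node: 4 branches. Total: 4 + 4 = 8.

8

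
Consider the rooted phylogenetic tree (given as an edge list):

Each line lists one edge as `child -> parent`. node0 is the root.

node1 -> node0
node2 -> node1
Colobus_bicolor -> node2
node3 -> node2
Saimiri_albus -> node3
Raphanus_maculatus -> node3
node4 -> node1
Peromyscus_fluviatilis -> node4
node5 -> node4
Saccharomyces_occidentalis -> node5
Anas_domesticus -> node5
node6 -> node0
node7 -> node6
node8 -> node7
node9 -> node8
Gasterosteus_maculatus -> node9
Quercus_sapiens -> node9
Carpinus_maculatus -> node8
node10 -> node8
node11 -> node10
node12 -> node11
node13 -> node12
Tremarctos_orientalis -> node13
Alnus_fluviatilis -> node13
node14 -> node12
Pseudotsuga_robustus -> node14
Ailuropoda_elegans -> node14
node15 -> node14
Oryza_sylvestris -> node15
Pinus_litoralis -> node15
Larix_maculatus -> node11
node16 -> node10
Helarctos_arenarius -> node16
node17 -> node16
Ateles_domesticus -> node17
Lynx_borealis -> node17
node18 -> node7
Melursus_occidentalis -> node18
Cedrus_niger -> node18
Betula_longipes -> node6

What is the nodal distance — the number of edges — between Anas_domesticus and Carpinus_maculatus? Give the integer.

The MRCA of Anas_domesticus and Carpinus_maculatus is the root of the tree.
From Anas_domesticus up to that node: 4 branches. From Carpinus_maculatus up to the same node: 4 branches. Total: 4 + 4 = 8.

8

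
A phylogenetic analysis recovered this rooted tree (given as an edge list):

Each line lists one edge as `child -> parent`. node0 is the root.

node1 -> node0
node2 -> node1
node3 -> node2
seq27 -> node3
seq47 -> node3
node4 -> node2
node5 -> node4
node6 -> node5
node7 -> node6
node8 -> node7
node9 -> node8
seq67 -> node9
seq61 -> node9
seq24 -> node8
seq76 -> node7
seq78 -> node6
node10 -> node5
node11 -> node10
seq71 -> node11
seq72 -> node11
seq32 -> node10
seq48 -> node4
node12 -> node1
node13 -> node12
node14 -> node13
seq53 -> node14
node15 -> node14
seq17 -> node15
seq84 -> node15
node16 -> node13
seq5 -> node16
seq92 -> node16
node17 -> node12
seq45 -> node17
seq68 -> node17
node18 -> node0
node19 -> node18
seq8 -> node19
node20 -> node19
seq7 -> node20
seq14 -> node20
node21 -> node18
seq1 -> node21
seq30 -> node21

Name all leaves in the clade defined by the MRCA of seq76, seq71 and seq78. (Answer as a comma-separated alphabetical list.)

seq24, seq32, seq61, seq67, seq71, seq72, seq76, seq78

Tracing seq76: it sits inside (((seq67,seq61),seq24),seq76).
Tracing seq71: it sits inside (seq71,seq72).
Tracing seq78: it sits inside ((((seq67,seq61),seq24),seq76),seq78).
The smallest clade enclosing all 3 is (((((seq67,seq61),seq24),seq76),seq78),((seq71,seq72),seq32)); the answer is its 8 terminal taxa in alphabetical order.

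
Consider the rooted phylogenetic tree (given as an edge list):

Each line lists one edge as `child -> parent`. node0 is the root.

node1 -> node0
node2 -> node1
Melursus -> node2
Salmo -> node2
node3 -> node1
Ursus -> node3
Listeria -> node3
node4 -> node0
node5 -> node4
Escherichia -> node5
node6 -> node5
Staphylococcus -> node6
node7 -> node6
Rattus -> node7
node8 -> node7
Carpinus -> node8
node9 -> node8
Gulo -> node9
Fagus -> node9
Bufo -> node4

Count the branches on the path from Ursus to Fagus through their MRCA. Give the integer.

10

The MRCA of Ursus and Fagus is the root of the tree.
From Ursus up to that node: 3 branches. From Fagus up to the same node: 7 branches. Total: 3 + 7 = 10.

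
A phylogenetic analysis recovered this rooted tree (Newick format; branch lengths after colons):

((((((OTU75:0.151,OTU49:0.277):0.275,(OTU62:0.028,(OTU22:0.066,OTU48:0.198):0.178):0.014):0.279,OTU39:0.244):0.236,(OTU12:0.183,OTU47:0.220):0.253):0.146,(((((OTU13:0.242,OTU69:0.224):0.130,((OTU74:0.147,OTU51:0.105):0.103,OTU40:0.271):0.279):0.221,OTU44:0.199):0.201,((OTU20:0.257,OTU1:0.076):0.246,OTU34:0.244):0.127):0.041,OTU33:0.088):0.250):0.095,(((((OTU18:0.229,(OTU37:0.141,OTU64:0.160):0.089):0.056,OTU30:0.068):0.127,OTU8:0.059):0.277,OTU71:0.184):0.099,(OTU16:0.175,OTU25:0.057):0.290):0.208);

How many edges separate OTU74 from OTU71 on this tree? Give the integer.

The MRCA of OTU74 and OTU71 is the root of the tree.
From OTU74 up to that node: 8 branches. From OTU71 up to the same node: 3 branches. Total: 8 + 3 = 11.

11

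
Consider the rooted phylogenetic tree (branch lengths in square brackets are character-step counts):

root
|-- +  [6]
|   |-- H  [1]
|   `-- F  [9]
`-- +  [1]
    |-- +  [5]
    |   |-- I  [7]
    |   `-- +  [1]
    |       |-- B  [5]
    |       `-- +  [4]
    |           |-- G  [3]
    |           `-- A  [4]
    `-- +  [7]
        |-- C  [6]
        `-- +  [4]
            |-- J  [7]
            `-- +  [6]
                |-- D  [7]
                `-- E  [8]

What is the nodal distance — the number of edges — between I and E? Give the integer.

The MRCA of I and E is the node subtending ((I,(B,(G,A))),(C,(J,(D,E)))).
From I up to that node: 2 branches. From E up to the same node: 4 branches. Total: 2 + 4 = 6.

6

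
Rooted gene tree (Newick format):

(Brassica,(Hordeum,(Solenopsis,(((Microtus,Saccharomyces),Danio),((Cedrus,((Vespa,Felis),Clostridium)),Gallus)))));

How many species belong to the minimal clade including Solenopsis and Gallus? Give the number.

9

The MRCA of Solenopsis and Gallus is the node subtending (Solenopsis,(((Microtus,Saccharomyces),Danio),((Cedrus,((Vespa,Felis),Clostridium)),Gallus))).
That clade contains 9 terminal taxa: Cedrus, Clostridium, Danio, Felis, Gallus, Microtus, Saccharomyces, Solenopsis, Vespa.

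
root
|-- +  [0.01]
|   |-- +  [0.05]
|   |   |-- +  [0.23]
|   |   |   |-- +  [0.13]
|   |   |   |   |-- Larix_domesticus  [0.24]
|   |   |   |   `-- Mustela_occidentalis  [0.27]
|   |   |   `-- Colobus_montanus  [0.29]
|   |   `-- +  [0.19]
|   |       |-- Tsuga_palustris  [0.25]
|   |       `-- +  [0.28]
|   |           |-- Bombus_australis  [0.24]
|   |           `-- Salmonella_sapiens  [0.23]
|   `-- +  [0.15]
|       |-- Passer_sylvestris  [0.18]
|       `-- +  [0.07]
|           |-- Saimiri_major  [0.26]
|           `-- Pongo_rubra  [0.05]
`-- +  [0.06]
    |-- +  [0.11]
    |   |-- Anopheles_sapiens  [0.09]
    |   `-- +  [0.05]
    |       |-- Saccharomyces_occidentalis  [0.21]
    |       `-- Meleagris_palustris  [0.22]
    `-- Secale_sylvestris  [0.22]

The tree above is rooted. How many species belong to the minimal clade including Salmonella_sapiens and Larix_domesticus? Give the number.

The MRCA of Salmonella_sapiens and Larix_domesticus is the node subtending (((Larix_domesticus,Mustela_occidentalis),Colobus_montanus),(Tsuga_palustris,(Bombus_australis,Salmonella_sapiens))).
That clade contains 6 terminal taxa: Bombus_australis, Colobus_montanus, Larix_domesticus, Mustela_occidentalis, Salmonella_sapiens, Tsuga_palustris.

6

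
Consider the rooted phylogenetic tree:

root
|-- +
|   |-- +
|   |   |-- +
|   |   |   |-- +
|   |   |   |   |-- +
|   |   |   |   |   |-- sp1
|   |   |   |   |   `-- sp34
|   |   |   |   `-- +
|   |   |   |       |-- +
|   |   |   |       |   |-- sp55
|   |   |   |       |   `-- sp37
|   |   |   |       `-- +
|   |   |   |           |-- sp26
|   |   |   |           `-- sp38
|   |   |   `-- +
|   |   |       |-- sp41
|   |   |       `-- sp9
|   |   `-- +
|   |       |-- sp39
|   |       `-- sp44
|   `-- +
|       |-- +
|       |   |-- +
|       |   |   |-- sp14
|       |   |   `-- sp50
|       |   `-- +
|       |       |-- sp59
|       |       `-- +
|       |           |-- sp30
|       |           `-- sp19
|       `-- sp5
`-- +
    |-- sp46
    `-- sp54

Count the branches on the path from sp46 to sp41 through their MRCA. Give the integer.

The MRCA of sp46 and sp41 is the root of the tree.
From sp46 up to that node: 2 branches. From sp41 up to the same node: 5 branches. Total: 2 + 5 = 7.

7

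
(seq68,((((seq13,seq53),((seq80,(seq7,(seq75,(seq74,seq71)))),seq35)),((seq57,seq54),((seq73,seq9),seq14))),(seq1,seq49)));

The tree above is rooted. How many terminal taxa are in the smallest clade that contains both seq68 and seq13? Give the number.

16

The MRCA of seq68 and seq13 is the root, so the clade is the entire tree.
That clade contains 16 terminal taxa: seq1, seq13, seq14, seq35, seq49, seq53, seq54, seq57, seq68, seq7, seq71, seq73, seq74, seq75, seq80, seq9.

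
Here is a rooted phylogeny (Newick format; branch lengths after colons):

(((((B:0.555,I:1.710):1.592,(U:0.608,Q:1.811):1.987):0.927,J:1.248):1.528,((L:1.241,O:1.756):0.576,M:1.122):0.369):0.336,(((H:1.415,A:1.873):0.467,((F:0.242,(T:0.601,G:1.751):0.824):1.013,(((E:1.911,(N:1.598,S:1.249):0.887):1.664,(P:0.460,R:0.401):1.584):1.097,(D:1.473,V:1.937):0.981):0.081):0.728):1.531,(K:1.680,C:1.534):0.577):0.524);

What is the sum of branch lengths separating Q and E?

The path runs Q → … → MRCA → … → E; the MRCA is the root of the tree.
Branch lengths along that path: 1.811 + 1.987 + 0.927 + 1.528 + 0.336 + 0.524 + 1.531 + 0.728 + 0.081 + 1.097 + 1.664 + 1.911 = 14.125.

14.125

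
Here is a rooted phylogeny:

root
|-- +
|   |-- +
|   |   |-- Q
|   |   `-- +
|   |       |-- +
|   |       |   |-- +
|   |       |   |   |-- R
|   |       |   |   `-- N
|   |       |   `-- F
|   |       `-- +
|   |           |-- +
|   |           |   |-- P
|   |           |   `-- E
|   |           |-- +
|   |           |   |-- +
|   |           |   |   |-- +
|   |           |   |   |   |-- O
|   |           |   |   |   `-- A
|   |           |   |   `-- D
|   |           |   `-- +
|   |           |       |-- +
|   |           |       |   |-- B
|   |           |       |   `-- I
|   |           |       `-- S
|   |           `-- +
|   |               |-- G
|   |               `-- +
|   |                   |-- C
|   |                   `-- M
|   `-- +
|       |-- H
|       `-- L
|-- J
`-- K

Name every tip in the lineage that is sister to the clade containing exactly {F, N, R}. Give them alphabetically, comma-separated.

A, B, C, D, E, G, I, M, O, P, S

The clade containing exactly {F, N, R} attaches to the tree at the node subtending (((R,N),F),((P,E),(((O,A),D),((B,I),S)),(G,(C,M)))).
The other lineage descending from that same node — the sister group — is ((P,E),(((O,A),D),((B,I),S)),(G,(C,M))); its 11 tips in alphabetical order are the answer.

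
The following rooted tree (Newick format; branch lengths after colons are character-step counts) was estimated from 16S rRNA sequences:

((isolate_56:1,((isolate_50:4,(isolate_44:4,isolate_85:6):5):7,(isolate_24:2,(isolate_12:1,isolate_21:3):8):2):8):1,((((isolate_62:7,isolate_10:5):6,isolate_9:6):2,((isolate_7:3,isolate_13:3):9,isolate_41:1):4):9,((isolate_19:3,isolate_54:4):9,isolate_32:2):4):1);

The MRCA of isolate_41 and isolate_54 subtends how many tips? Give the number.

The MRCA of isolate_41 and isolate_54 is the node subtending ((((isolate_62,isolate_10),isolate_9),((isolate_7,isolate_13),isolate_41)),((isolate_19,isolate_54),isolate_32)).
That clade contains 9 terminal taxa: isolate_10, isolate_13, isolate_19, isolate_32, isolate_41, isolate_54, isolate_62, isolate_7, isolate_9.

9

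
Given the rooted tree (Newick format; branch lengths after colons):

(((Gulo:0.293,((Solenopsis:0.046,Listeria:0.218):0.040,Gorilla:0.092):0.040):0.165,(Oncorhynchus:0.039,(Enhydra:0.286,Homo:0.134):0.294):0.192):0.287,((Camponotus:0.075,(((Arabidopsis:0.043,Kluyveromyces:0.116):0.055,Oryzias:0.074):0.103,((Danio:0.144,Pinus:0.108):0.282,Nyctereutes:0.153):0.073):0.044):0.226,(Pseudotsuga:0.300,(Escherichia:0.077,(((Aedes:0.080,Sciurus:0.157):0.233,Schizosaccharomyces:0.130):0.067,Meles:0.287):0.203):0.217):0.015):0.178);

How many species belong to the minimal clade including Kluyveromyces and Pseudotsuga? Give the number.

13

The MRCA of Kluyveromyces and Pseudotsuga is the node subtending ((Camponotus,(((Arabidopsis,Kluyveromyces),Oryzias),((Danio,Pinus),Nyctereutes))),(Pseudotsuga,(Escherichia,(((Aedes,Sciurus),Schizosaccharomyces),Meles)))).
That clade contains 13 terminal taxa: Aedes, Arabidopsis, Camponotus, Danio, Escherichia, Kluyveromyces, Meles, Nyctereutes, Oryzias, Pinus, Pseudotsuga, Schizosaccharomyces, Sciurus.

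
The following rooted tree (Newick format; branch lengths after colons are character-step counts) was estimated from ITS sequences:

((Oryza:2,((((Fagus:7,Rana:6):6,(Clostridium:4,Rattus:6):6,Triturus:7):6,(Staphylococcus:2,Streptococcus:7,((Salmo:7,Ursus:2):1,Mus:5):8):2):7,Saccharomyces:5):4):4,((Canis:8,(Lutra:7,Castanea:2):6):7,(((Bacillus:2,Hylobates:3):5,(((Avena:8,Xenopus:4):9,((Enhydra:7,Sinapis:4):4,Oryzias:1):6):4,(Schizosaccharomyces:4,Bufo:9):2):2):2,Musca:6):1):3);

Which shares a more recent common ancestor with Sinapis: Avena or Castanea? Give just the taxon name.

Avena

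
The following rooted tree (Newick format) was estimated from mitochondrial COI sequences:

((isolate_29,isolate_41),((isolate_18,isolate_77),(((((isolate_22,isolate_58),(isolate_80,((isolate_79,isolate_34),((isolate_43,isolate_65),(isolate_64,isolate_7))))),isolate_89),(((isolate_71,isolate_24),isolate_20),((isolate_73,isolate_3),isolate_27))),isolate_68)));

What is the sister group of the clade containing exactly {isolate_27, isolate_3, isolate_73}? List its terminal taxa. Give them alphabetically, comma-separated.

The clade containing exactly {isolate_27, isolate_3, isolate_73} attaches to the tree at the node subtending (((isolate_71,isolate_24),isolate_20),((isolate_73,isolate_3),isolate_27)).
The other lineage descending from that same node — the sister group — is ((isolate_71,isolate_24),isolate_20); its 3 tips in alphabetical order are the answer.

isolate_20, isolate_24, isolate_71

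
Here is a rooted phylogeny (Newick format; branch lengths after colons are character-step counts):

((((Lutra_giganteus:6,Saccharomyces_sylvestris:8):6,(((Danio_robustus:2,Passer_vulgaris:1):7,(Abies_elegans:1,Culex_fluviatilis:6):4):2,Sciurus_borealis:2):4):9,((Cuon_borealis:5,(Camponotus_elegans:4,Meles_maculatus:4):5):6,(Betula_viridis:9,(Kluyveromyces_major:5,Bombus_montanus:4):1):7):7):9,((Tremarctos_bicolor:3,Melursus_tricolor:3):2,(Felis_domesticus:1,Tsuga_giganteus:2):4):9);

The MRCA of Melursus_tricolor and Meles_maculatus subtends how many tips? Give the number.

The MRCA of Melursus_tricolor and Meles_maculatus is the root, so the clade is the entire tree.
That clade contains 17 terminal taxa: Abies_elegans, Betula_viridis, Bombus_montanus, Camponotus_elegans, Culex_fluviatilis, Cuon_borealis, Danio_robustus, Felis_domesticus, Kluyveromyces_major, Lutra_giganteus, Meles_maculatus, Melursus_tricolor, Passer_vulgaris, Saccharomyces_sylvestris, Sciurus_borealis, Tremarctos_bicolor, Tsuga_giganteus.

17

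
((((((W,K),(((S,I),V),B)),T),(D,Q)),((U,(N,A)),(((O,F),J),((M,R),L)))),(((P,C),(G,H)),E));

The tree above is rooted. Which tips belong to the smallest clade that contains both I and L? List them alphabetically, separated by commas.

A, B, D, F, I, J, K, L, M, N, O, Q, R, S, T, U, V, W

Tracing I: it sits inside (S,I).
Tracing L: it sits inside ((M,R),L).
The smallest clade enclosing both is (((((W,K),(((S,I),V),B)),T),(D,Q)),((U,(N,A)),(((O,F),J),((M,R),L)))); the answer is its 18 terminal taxa in alphabetical order.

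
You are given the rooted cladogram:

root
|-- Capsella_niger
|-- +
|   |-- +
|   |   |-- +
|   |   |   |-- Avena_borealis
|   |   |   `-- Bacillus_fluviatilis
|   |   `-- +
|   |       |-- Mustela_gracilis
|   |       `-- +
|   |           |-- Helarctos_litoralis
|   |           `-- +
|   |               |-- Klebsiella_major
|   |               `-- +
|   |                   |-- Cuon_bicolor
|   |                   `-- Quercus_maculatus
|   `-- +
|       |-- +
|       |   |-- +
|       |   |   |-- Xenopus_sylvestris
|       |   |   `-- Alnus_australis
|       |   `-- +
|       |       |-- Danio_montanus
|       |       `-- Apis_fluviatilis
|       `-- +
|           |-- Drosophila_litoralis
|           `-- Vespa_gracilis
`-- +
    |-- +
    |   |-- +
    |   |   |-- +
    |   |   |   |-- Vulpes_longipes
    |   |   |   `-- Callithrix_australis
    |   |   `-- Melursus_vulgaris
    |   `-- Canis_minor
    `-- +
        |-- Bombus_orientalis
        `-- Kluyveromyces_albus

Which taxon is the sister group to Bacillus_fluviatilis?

Bacillus_fluviatilis attaches to the tree at the node subtending (Avena_borealis,Bacillus_fluviatilis).
The other lineage descending from that same node — the sister group — is the single tip Avena_borealis.

Avena_borealis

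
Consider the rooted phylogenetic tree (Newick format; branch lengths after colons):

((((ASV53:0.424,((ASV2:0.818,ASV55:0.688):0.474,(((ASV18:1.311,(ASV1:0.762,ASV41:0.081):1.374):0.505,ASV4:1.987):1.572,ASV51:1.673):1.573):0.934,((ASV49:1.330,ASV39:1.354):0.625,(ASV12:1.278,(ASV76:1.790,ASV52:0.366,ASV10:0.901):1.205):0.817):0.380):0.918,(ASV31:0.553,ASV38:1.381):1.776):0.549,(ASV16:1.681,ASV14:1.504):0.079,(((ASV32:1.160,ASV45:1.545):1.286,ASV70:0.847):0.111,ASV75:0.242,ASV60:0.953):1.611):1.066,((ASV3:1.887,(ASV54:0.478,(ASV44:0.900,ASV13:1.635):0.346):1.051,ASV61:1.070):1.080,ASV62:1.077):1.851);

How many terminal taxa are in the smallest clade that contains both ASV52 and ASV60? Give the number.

23

The MRCA of ASV52 and ASV60 is the node subtending (((ASV53,((ASV2,ASV55),(((ASV18,(ASV1,ASV41)),ASV4),ASV51)),((ASV49,ASV39),(ASV12,(ASV76,ASV52,ASV10)))),(ASV31,ASV38)),(ASV16,ASV14),(((ASV32,ASV45),ASV70),ASV75,ASV60)).
That clade contains 23 terminal taxa: ASV1, ASV10, ASV12, ASV14, ASV16, ASV18, ASV2, ASV31, ASV32, ASV38, ASV39, ASV4, ASV41, ASV45, ASV49, ASV51, ASV52, ASV53, ASV55, ASV60, ASV70, ASV75, ASV76.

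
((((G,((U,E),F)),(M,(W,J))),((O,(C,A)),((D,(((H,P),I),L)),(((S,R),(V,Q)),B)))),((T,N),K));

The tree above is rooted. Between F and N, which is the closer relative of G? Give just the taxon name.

F

The MRCA of G and F subtends (G,((U,E),F)) (4 taxa).
The MRCA of G and N is the root, subtending the entire tree (23 taxa).
The first is nested inside the second, so G shares a more recent common ancestor with F.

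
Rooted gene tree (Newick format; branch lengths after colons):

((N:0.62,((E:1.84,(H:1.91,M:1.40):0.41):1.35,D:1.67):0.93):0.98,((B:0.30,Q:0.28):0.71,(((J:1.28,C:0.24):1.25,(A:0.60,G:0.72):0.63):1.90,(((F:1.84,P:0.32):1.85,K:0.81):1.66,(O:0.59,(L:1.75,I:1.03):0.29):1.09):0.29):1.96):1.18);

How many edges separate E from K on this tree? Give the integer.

9

The MRCA of E and K is the root of the tree.
From E up to that node: 4 branches. From K up to the same node: 5 branches. Total: 4 + 5 = 9.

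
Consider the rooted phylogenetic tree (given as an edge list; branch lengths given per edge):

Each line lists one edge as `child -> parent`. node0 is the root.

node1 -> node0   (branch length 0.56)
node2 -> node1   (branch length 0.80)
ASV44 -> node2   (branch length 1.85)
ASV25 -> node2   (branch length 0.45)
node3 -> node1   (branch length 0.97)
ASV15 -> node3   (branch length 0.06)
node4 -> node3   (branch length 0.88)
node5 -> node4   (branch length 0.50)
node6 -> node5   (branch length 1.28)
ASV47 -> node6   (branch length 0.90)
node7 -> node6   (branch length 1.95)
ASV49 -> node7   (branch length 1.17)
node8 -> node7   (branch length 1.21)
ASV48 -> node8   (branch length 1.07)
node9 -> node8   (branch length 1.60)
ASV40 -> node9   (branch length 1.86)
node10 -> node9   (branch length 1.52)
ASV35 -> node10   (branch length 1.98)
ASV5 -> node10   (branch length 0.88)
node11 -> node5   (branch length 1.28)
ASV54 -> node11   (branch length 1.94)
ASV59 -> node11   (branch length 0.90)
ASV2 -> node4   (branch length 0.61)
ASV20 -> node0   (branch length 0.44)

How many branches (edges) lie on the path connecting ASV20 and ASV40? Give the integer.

10

The MRCA of ASV20 and ASV40 is the root of the tree.
From ASV20 up to that node: 1 branch. From ASV40 up to the same node: 9 branches. Total: 1 + 9 = 10.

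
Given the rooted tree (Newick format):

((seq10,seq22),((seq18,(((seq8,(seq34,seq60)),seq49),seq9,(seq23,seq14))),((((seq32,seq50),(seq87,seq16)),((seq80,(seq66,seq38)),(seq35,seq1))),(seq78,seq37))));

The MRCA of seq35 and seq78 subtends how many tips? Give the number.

11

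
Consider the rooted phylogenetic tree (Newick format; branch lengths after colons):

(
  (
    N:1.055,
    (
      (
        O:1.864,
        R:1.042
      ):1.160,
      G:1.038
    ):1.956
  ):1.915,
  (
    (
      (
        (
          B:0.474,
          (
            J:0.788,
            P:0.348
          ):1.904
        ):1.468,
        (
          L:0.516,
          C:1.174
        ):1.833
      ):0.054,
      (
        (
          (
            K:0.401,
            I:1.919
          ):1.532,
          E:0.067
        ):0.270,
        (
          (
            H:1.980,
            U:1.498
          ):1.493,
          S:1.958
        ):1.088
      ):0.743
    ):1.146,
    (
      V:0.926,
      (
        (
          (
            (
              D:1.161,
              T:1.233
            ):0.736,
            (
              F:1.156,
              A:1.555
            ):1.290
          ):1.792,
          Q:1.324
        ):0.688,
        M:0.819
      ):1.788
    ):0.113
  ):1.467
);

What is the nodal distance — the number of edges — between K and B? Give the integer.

7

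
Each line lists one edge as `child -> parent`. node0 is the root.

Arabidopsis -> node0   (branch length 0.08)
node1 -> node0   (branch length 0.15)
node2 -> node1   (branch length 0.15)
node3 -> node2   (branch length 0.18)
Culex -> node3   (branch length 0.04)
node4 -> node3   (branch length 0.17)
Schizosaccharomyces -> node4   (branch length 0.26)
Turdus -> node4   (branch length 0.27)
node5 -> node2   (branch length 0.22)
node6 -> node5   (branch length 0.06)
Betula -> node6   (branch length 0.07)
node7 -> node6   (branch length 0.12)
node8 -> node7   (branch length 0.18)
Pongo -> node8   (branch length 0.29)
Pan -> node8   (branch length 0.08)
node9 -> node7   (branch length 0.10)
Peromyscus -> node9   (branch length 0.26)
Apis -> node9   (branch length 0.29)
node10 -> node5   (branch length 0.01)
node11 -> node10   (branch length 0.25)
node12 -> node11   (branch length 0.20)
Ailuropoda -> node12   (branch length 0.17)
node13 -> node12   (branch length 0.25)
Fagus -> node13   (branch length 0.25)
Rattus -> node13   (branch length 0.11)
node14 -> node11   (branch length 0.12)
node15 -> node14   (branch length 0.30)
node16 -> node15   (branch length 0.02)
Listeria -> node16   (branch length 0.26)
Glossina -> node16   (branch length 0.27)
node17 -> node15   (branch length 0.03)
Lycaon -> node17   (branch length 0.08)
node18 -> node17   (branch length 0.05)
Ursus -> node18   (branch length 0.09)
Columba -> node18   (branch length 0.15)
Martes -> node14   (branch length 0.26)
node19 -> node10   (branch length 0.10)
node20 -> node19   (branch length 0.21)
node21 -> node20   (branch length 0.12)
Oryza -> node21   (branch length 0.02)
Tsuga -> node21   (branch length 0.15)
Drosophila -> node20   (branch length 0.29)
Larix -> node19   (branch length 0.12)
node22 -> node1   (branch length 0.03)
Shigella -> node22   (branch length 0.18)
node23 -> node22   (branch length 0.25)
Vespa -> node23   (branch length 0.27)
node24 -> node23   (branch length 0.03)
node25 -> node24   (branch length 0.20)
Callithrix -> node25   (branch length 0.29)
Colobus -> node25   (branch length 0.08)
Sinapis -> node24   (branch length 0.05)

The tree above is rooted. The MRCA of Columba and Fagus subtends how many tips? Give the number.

The MRCA of Columba and Fagus is the node subtending ((Ailuropoda,(Fagus,Rattus)),(((Listeria,Glossina),(Lycaon,(Ursus,Columba))),Martes)).
That clade contains 9 terminal taxa: Ailuropoda, Columba, Fagus, Glossina, Listeria, Lycaon, Martes, Rattus, Ursus.

9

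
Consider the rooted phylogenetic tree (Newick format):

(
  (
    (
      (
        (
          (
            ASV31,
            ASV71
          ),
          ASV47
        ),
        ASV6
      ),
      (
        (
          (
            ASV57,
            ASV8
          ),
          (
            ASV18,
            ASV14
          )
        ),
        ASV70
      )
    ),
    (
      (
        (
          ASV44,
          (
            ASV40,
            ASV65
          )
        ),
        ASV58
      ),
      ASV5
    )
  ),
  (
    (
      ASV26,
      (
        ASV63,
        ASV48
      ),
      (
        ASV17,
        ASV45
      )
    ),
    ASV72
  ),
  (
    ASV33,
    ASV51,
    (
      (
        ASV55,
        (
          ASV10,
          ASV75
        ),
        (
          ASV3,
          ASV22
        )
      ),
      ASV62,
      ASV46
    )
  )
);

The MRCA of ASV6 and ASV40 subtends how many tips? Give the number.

14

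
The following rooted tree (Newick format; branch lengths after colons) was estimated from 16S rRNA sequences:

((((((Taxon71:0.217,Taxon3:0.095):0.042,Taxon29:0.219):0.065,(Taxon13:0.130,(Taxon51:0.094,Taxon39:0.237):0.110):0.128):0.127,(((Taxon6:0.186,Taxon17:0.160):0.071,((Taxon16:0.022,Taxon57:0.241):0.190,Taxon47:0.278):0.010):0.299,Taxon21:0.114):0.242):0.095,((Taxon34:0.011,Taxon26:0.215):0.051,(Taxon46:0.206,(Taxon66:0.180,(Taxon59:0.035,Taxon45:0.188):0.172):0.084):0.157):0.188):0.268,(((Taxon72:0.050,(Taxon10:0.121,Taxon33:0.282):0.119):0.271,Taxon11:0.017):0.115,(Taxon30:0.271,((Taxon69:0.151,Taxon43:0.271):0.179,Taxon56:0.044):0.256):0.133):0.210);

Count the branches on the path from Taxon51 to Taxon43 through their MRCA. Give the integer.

The MRCA of Taxon51 and Taxon43 is the root of the tree.
From Taxon51 up to that node: 6 branches. From Taxon43 up to the same node: 5 branches. Total: 6 + 5 = 11.

11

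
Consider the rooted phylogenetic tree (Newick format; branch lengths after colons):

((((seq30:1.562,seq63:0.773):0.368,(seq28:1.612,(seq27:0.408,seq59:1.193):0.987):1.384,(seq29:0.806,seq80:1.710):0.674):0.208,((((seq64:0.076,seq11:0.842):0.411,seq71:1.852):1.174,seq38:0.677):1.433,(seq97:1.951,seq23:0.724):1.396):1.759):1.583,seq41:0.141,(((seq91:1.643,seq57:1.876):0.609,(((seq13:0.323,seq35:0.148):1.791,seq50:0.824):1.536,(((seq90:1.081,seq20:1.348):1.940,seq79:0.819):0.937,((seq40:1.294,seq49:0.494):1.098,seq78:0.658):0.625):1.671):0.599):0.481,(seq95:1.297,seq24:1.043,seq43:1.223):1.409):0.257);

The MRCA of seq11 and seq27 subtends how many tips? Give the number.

The MRCA of seq11 and seq27 is the node subtending (((seq30,seq63),(seq28,(seq27,seq59)),(seq29,seq80)),((((seq64,seq11),seq71),seq38),(seq97,seq23))).
That clade contains 13 terminal taxa: seq11, seq23, seq27, seq28, seq29, seq30, seq38, seq59, seq63, seq64, seq71, seq80, seq97.

13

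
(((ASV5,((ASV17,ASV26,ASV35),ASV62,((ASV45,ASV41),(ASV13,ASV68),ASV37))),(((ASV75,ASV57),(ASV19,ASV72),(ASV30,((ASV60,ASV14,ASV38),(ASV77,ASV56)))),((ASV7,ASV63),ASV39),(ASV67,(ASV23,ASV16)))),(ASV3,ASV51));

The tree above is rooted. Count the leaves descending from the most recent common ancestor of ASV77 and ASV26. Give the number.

The MRCA of ASV77 and ASV26 is the node subtending ((ASV5,((ASV17,ASV26,ASV35),ASV62,((ASV45,ASV41),(ASV13,ASV68),ASV37))),(((ASV75,ASV57),(ASV19,ASV72),(ASV30,((ASV60,ASV14,ASV38),(ASV77,ASV56)))),((ASV7,ASV63),ASV39),(ASV67,(ASV23,ASV16)))).
That clade contains 26 terminal taxa: ASV13, ASV14, ASV16, ASV17, ASV19, ASV23, ASV26, ASV30, ASV35, ASV37, ASV38, ASV39, ASV41, ASV45, ASV5, ASV56, ASV57, ASV60, ASV62, ASV63, ASV67, ASV68, ASV7, ASV72, ASV75, ASV77.

26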